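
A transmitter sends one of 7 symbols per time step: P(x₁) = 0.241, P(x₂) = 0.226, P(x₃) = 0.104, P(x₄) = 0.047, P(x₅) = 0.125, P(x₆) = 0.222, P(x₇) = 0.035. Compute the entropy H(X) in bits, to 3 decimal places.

2.553 bits

H = −Σ pᵢ log₂ pᵢ.
−0.241·log₂(0.241) = 0.4947
−0.226·log₂(0.226) = 0.4849
−0.104·log₂(0.104) = 0.3396
−0.047·log₂(0.047) = 0.2073
−0.125·log₂(0.125) = 0.3750
−0.222·log₂(0.222) = 0.4820
−0.035·log₂(0.035) = 0.1693
Sum ≈ 2.5529 → 2.553 bits.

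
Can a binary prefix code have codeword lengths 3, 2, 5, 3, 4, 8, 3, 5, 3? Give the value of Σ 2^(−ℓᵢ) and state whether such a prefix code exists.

With common denominator 2^8 = 256: Σ 2^(−ℓᵢ) = 32/256 + 64/256 + 8/256 + 32/256 + 16/256 + 1/256 + 32/256 + 8/256 + 32/256 = 225/256 = 0.87890625.
Kraft's inequality requires Σ ≤ 1; here Σ = 0.87890625 ≤ 1, so such a prefix code exists.

0.87890625; yes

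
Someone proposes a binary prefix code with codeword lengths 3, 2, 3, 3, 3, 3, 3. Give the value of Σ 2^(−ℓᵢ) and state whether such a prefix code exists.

With common denominator 2^3 = 8: Σ 2^(−ℓᵢ) = 1/8 + 2/8 + 1/8 + 1/8 + 1/8 + 1/8 + 1/8 = 8/8 = 1.
Kraft's inequality requires Σ ≤ 1; here Σ = 1 ≤ 1, so such a prefix code exists.

1; yes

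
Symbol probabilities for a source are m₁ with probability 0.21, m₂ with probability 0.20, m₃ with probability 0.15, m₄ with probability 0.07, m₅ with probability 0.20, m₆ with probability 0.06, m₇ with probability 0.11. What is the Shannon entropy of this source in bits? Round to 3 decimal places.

2.675 bits

H = −Σ pᵢ log₂ pᵢ.
−0.21·log₂(0.21) = 0.4728
−0.20·log₂(0.20) = 0.4644
−0.15·log₂(0.15) = 0.4105
−0.07·log₂(0.07) = 0.2686
−0.20·log₂(0.20) = 0.4644
−0.06·log₂(0.06) = 0.2435
−0.11·log₂(0.11) = 0.3503
Sum ≈ 2.6745 → 2.675 bits.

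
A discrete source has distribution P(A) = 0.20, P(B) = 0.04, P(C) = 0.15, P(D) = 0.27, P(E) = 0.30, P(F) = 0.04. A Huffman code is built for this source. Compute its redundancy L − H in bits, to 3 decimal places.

Entropy H = −Σ p log₂ p ≈ 2.2776 bits.
Huffman merges: 1/25+1/25→2/25; 2/25+3/20→23/100; 1/5+23/100→43/100; 27/100+3/10→57/100; 43/100+57/100→1. L = 231/100 ≈ 2.3100.
L − H = 2.3100 − 2.2776 = 0.032 bits.

0.032 bits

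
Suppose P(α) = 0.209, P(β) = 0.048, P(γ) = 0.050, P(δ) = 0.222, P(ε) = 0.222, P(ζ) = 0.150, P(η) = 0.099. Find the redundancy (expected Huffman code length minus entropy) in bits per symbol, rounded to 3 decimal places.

0.039 bits

Entropy H = −Σ p log₂ p ≈ 2.6033 bits.
Huffman merges: 6/125+1/20→49/500; 49/500+99/1000→197/1000; 3/20+197/1000→347/1000; 209/1000+111/500→431/1000; 111/500+347/1000→569/1000; 431/1000+569/1000→1. L = 1321/500 ≈ 2.6420.
L − H = 2.6420 − 2.6033 = 0.039 bits.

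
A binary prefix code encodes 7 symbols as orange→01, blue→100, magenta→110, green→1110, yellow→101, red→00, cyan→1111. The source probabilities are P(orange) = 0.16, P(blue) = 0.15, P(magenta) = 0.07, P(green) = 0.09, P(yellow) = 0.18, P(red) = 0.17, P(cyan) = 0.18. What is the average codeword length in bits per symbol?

L̄ = Σ pᵢ·ℓᵢ = 0.16·2 + 0.15·3 + 0.07·3 + 0.09·4 + 0.18·3 + 0.17·2 + 0.18·4 = 2.94 bits/symbol.

2.94 bits/symbol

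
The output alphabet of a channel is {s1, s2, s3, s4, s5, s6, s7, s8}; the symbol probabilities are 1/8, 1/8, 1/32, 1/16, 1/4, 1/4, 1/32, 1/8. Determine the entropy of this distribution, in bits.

2.6875 bits

Each probability is a power of 1/2, so log₂(1/p) is an integer.
H = Σ p·log₂(1/p) = 1/8·3 + 1/8·3 + 1/32·5 + 1/16·4 + 1/4·2 + 1/4·2 + 1/32·5 + 1/8·3 = 2.6875 bits.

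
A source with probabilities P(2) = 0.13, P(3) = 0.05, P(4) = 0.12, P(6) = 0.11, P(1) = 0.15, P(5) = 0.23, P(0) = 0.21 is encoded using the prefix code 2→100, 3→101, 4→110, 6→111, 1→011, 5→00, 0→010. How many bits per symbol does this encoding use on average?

2.77 bits/symbol

L̄ = Σ pᵢ·ℓᵢ = 0.13·3 + 0.05·3 + 0.12·3 + 0.11·3 + 0.15·3 + 0.23·2 + 0.21·3 = 2.77 bits/symbol.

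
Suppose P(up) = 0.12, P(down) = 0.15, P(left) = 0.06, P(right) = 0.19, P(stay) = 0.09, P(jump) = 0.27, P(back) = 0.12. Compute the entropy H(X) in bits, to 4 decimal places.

2.6661 bits

H = −Σ pᵢ log₂ pᵢ.
−0.12·log₂(0.12) = 0.3671
−0.15·log₂(0.15) = 0.4105
−0.06·log₂(0.06) = 0.2435
−0.19·log₂(0.19) = 0.4552
−0.09·log₂(0.09) = 0.3127
−0.27·log₂(0.27) = 0.5100
−0.12·log₂(0.12) = 0.3671
Sum ≈ 2.6661 → 2.6661 bits.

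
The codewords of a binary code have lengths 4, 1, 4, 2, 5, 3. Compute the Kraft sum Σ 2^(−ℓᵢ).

1.03125

With common denominator 2^5 = 32: Σ 2^(−ℓᵢ) = 2/32 + 16/32 + 2/32 + 8/32 + 1/32 + 4/32 = 33/32 = 1.03125.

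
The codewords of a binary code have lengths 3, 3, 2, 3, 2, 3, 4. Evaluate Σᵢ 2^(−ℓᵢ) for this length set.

1.0625

With common denominator 2^4 = 16: Σ 2^(−ℓᵢ) = 2/16 + 2/16 + 4/16 + 2/16 + 4/16 + 2/16 + 1/16 = 17/16 = 1.0625.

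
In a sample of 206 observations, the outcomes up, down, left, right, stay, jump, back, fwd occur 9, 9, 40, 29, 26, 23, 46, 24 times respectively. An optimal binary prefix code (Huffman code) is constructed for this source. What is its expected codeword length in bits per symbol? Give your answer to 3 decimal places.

2.864 bits/symbol

Probabilities are the counts divided by 206.
Repeatedly combine the two least-probable nodes; the expected code length is the sum of the merged weights.
merge 9/206 + 9/206 → 9/103
merge 9/103 + 23/206 → 41/206
merge 12/103 + 13/103 → 25/103
merge 29/206 + 20/103 → 69/206
merge 41/206 + 23/103 → 87/206
merge 25/103 + 69/206 → 119/206
merge 87/206 + 119/206 → 1
L = 9/103 + 41/206 + 25/103 + 69/206 + 87/206 + 119/206 + 1 = 295/103 ≈ 2.864 bits/symbol.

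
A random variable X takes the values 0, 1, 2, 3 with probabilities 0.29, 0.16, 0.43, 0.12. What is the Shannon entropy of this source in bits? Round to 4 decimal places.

H = −Σ pᵢ log₂ pᵢ.
−0.29·log₂(0.29) = 0.5179
−0.16·log₂(0.16) = 0.4230
−0.43·log₂(0.43) = 0.5236
−0.12·log₂(0.12) = 0.3671
Sum ≈ 1.8316 → 1.8316 bits.

1.8316 bits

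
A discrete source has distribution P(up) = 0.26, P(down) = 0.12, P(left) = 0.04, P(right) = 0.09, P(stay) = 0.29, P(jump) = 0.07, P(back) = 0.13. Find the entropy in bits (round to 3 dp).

2.540 bits

H = −Σ pᵢ log₂ pᵢ.
−0.26·log₂(0.26) = 0.5053
−0.12·log₂(0.12) = 0.3671
−0.04·log₂(0.04) = 0.1858
−0.09·log₂(0.09) = 0.3127
−0.29·log₂(0.29) = 0.5179
−0.07·log₂(0.07) = 0.2686
−0.13·log₂(0.13) = 0.3826
Sum ≈ 2.5399 → 2.540 bits.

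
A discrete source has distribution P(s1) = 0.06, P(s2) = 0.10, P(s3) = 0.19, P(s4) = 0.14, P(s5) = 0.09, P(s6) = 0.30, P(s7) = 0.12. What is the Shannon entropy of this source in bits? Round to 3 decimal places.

H = −Σ pᵢ log₂ pᵢ.
−0.06·log₂(0.06) = 0.2435
−0.10·log₂(0.10) = 0.3322
−0.19·log₂(0.19) = 0.4552
−0.14·log₂(0.14) = 0.3971
−0.09·log₂(0.09) = 0.3127
−0.30·log₂(0.30) = 0.5211
−0.12·log₂(0.12) = 0.3671
Sum ≈ 2.6289 → 2.629 bits.

2.629 bits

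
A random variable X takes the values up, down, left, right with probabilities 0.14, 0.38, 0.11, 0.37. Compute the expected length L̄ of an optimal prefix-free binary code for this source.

Repeatedly combine the two least-probable nodes; the expected code length is the sum of the merged weights.
merge 11/100 + 7/50 → 1/4
merge 1/4 + 37/100 → 31/50
merge 19/50 + 31/50 → 1
L = 1/4 + 31/50 + 1 = 187/100 = 1.87 bits/symbol.

1.87 bits/symbol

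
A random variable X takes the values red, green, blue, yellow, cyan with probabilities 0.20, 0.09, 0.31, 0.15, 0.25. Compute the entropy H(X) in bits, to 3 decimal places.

2.211 bits

H = −Σ pᵢ log₂ pᵢ.
−0.20·log₂(0.20) = 0.4644
−0.09·log₂(0.09) = 0.3127
−0.31·log₂(0.31) = 0.5238
−0.15·log₂(0.15) = 0.4105
−0.25·log₂(0.25) = 0.5000
Sum ≈ 2.2114 → 2.211 bits.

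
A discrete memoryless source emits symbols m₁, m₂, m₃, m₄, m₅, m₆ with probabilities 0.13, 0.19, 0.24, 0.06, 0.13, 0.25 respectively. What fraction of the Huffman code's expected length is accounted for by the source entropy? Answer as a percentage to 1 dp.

Entropy H = −Σ p log₂ p ≈ 2.4582 bits.
Huffman merges: 3/50+13/100→19/100; 13/100+19/100→8/25; 19/100+6/25→43/100; 1/4+8/25→57/100; 43/100+57/100→1. L = 251/100 ≈ 2.5100.
Efficiency = H/L = 2.4582/2.5100 = 97.9%.

97.9%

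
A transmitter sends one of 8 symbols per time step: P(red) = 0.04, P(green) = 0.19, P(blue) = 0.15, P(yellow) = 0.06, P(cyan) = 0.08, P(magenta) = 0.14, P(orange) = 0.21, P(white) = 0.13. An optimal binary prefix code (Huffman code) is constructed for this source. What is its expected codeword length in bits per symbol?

Repeatedly combine the two least-probable nodes; the expected code length is the sum of the merged weights.
merge 1/25 + 3/50 → 1/10
merge 2/25 + 1/10 → 9/50
merge 13/100 + 7/50 → 27/100
merge 3/20 + 9/50 → 33/100
merge 19/100 + 21/100 → 2/5
merge 27/100 + 33/100 → 3/5
merge 2/5 + 3/5 → 1
L = 1/10 + 9/50 + 27/100 + 33/100 + 2/5 + 3/5 + 1 = 72/25 = 2.88 bits/symbol.

2.88 bits/symbol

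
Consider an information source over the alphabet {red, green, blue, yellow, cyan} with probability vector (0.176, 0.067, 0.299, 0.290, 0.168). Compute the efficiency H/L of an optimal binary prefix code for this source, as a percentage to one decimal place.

Entropy H = −Σ p log₂ p ≈ 2.1734 bits.
Huffman merges: 67/1000+21/125→47/200; 22/125+47/200→411/1000; 29/100+299/1000→589/1000; 411/1000+589/1000→1. L = 447/200 ≈ 2.2350.
Efficiency = H/L = 2.1734/2.2350 = 97.2%.

97.2%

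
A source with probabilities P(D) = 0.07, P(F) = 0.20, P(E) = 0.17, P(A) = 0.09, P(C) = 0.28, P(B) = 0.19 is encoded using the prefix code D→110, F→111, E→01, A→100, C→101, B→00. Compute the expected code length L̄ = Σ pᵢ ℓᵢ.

2.64 bits/symbol

L̄ = Σ pᵢ·ℓᵢ = 0.07·3 + 0.20·3 + 0.17·2 + 0.09·3 + 0.28·3 + 0.19·2 = 2.64 bits/symbol.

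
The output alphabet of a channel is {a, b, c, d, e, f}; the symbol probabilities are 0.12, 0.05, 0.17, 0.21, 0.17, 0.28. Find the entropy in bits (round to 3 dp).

2.439 bits

H = −Σ pᵢ log₂ pᵢ.
−0.12·log₂(0.12) = 0.3671
−0.05·log₂(0.05) = 0.2161
−0.17·log₂(0.17) = 0.4346
−0.21·log₂(0.21) = 0.4728
−0.17·log₂(0.17) = 0.4346
−0.28·log₂(0.28) = 0.5142
Sum ≈ 2.4394 → 2.439 bits.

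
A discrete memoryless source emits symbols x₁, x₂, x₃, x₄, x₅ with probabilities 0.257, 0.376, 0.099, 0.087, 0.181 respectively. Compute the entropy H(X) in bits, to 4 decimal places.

2.1175 bits

H = −Σ pᵢ log₂ pᵢ.
−0.257·log₂(0.257) = 0.5038
−0.376·log₂(0.376) = 0.5306
−0.099·log₂(0.099) = 0.3303
−0.087·log₂(0.087) = 0.3065
−0.181·log₂(0.181) = 0.4463
Sum ≈ 2.1175 → 2.1175 bits.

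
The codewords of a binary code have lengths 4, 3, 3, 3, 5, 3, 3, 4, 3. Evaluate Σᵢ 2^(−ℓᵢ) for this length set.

With common denominator 2^5 = 32: Σ 2^(−ℓᵢ) = 2/32 + 4/32 + 4/32 + 4/32 + 1/32 + 4/32 + 4/32 + 2/32 + 4/32 = 29/32 = 0.90625.

0.90625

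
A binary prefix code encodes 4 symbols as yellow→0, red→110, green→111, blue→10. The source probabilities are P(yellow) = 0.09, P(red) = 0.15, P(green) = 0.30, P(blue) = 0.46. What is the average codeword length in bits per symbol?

L̄ = Σ pᵢ·ℓᵢ = 0.09·1 + 0.15·3 + 0.30·3 + 0.46·2 = 2.36 bits/symbol.

2.36 bits/symbol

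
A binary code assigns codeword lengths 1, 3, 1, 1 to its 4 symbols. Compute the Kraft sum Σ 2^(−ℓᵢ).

With common denominator 2^3 = 8: Σ 2^(−ℓᵢ) = 4/8 + 1/8 + 4/8 + 4/8 = 13/8 = 1.625.

1.625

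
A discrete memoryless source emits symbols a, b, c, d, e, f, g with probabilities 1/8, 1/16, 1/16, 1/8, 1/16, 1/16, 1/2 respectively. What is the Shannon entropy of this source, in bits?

Each probability is a power of 1/2, so log₂(1/p) is an integer.
H = Σ p·log₂(1/p) = 1/8·3 + 1/16·4 + 1/16·4 + 1/8·3 + 1/16·4 + 1/16·4 + 1/2·1 = 2.25 bits.

2.25 bits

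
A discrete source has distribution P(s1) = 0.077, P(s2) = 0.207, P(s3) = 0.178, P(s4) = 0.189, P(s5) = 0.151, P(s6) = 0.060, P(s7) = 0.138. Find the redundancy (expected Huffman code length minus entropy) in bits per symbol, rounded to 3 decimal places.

Entropy H = −Σ p log₂ p ≈ 2.7024 bits.
Huffman merges: 3/50+77/1000→137/1000; 137/1000+69/500→11/40; 151/1000+89/500→329/1000; 189/1000+207/1000→99/250; 11/40+329/1000→151/250; 99/250+151/250→1. L = 2741/1000 ≈ 2.7410.
L − H = 2.7410 − 2.7024 = 0.039 bits.

0.039 bits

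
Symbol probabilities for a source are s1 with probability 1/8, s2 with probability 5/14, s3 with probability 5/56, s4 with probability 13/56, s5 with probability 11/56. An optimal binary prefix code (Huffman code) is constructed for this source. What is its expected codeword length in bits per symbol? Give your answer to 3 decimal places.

2.214 bits/symbol

Repeatedly combine the two least-probable nodes; the expected code length is the sum of the merged weights.
merge 5/56 + 1/8 → 3/14
merge 11/56 + 3/14 → 23/56
merge 13/56 + 5/14 → 33/56
merge 23/56 + 33/56 → 1
L = 3/14 + 23/56 + 33/56 + 1 = 31/14 ≈ 2.214 bits/symbol.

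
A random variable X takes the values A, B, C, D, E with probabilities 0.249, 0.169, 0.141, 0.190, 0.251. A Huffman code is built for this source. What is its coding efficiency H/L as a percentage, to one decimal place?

99.0%

Entropy H = −Σ p log₂ p ≈ 2.2872 bits.
Huffman merges: 141/1000+169/1000→31/100; 19/100+249/1000→439/1000; 251/1000+31/100→561/1000; 439/1000+561/1000→1. L = 231/100 ≈ 2.3100.
Efficiency = H/L = 2.2872/2.3100 = 99.0%.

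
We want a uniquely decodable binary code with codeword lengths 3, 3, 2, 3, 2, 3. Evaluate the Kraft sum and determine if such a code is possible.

With common denominator 2^3 = 8: Σ 2^(−ℓᵢ) = 1/8 + 1/8 + 2/8 + 1/8 + 2/8 + 1/8 = 8/8 = 1.
Kraft's inequality requires Σ ≤ 1; here Σ = 1 ≤ 1, so such a prefix code exists.

1; yes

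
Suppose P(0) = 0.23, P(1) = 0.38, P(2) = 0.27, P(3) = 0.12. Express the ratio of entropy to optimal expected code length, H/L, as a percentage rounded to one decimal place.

Entropy H = −Σ p log₂ p ≈ 1.8952 bits.
Huffman merges: 3/25+23/100→7/20; 27/100+7/20→31/50; 19/50+31/50→1. L = 197/100 ≈ 1.9700.
Efficiency = H/L = 1.8952/1.9700 = 96.2%.

96.2%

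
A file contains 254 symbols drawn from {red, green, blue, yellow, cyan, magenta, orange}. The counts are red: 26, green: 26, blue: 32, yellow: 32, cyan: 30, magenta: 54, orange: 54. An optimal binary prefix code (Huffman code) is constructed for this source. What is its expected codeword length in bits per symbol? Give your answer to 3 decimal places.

Probabilities are the counts divided by 254.
Repeatedly combine the two least-probable nodes; the expected code length is the sum of the merged weights.
merge 13/127 + 13/127 → 26/127
merge 15/127 + 16/127 → 31/127
merge 16/127 + 26/127 → 42/127
merge 27/127 + 27/127 → 54/127
merge 31/127 + 42/127 → 73/127
merge 54/127 + 73/127 → 1
L = 26/127 + 31/127 + 42/127 + 54/127 + 73/127 + 1 = 353/127 ≈ 2.780 bits/symbol.

2.780 bits/symbol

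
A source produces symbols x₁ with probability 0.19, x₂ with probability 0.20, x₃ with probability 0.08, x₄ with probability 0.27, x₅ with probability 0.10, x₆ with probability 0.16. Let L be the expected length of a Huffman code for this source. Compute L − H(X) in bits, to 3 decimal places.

0.044 bits

Entropy H = −Σ p log₂ p ≈ 2.4764 bits.
Huffman merges: 2/25+1/10→9/50; 4/25+9/50→17/50; 19/100+1/5→39/100; 27/100+17/50→61/100; 39/100+61/100→1. L = 63/25 ≈ 2.5200.
L − H = 2.5200 − 2.4764 = 0.044 bits.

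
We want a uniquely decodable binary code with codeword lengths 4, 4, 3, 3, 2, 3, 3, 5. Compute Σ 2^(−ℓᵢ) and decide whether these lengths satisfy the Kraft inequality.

With common denominator 2^5 = 32: Σ 2^(−ℓᵢ) = 2/32 + 2/32 + 4/32 + 4/32 + 8/32 + 4/32 + 4/32 + 1/32 = 29/32 = 0.90625.
Kraft's inequality requires Σ ≤ 1; here Σ = 0.90625 ≤ 1, so such a prefix code exists.

0.90625; yes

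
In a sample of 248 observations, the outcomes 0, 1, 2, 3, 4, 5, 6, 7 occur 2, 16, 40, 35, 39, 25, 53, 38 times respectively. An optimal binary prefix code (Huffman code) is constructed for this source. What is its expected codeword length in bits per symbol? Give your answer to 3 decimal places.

2.859 bits/symbol

Probabilities are the counts divided by 248.
Repeatedly combine the two least-probable nodes; the expected code length is the sum of the merged weights.
merge 1/124 + 2/31 → 9/124
merge 9/124 + 25/248 → 43/248
merge 35/248 + 19/124 → 73/248
merge 39/248 + 5/31 → 79/248
merge 43/248 + 53/248 → 12/31
merge 73/248 + 79/248 → 19/31
merge 12/31 + 19/31 → 1
L = 9/124 + 43/248 + 73/248 + 79/248 + 12/31 + 19/31 + 1 = 709/248 ≈ 2.859 bits/symbol.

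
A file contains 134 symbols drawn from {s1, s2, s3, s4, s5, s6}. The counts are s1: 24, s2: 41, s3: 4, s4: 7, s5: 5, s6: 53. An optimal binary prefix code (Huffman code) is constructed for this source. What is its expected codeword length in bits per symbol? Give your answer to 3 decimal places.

Probabilities are the counts divided by 134.
Repeatedly combine the two least-probable nodes; the expected code length is the sum of the merged weights.
merge 2/67 + 5/134 → 9/134
merge 7/134 + 9/134 → 8/67
merge 8/67 + 12/67 → 20/67
merge 20/67 + 41/134 → 81/134
merge 53/134 + 81/134 → 1
L = 9/134 + 8/67 + 20/67 + 81/134 + 1 = 140/67 ≈ 2.090 bits/symbol.

2.090 bits/symbol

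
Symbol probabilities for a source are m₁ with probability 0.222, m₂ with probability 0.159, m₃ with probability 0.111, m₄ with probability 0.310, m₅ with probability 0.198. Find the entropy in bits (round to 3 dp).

2.242 bits

H = −Σ pᵢ log₂ pᵢ.
−0.222·log₂(0.222) = 0.4820
−0.159·log₂(0.159) = 0.4218
−0.111·log₂(0.111) = 0.3520
−0.310·log₂(0.310) = 0.5238
−0.198·log₂(0.198) = 0.4626
Sum ≈ 2.2423 → 2.242 bits.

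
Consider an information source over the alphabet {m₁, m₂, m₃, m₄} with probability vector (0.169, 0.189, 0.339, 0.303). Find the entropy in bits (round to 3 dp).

1.939 bits

H = −Σ pᵢ log₂ pᵢ.
−0.169·log₂(0.169) = 0.4335
−0.189·log₂(0.189) = 0.4543
−0.339·log₂(0.339) = 0.5291
−0.303·log₂(0.303) = 0.5220
Sum ≈ 1.9387 → 1.939 bits.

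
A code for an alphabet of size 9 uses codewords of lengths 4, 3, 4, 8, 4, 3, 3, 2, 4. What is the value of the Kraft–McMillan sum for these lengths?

0.87890625

With common denominator 2^8 = 256: Σ 2^(−ℓᵢ) = 16/256 + 32/256 + 16/256 + 1/256 + 16/256 + 32/256 + 32/256 + 64/256 + 16/256 = 225/256 = 0.87890625.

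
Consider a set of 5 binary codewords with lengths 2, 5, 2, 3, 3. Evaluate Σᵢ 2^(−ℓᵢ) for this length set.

With common denominator 2^5 = 32: Σ 2^(−ℓᵢ) = 8/32 + 1/32 + 8/32 + 4/32 + 4/32 = 25/32 = 0.78125.

0.78125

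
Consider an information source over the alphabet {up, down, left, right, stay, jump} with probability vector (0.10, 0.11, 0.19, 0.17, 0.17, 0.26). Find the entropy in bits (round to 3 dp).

H = −Σ pᵢ log₂ pᵢ.
−0.10·log₂(0.10) = 0.3322
−0.11·log₂(0.11) = 0.3503
−0.19·log₂(0.19) = 0.4552
−0.17·log₂(0.17) = 0.4346
−0.17·log₂(0.17) = 0.4346
−0.26·log₂(0.26) = 0.5053
Sum ≈ 2.5122 → 2.512 bits.

2.512 bits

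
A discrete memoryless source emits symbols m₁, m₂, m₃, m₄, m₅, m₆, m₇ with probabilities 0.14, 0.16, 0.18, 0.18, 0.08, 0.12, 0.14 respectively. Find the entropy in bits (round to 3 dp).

2.766 bits

H = −Σ pᵢ log₂ pᵢ.
−0.14·log₂(0.14) = 0.3971
−0.16·log₂(0.16) = 0.4230
−0.18·log₂(0.18) = 0.4453
−0.18·log₂(0.18) = 0.4453
−0.08·log₂(0.08) = 0.2915
−0.12·log₂(0.12) = 0.3671
−0.14·log₂(0.14) = 0.3971
Sum ≈ 2.7664 → 2.766 bits.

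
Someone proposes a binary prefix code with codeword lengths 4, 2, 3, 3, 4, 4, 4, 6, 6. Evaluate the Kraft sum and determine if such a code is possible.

With common denominator 2^6 = 64: Σ 2^(−ℓᵢ) = 4/64 + 16/64 + 8/64 + 8/64 + 4/64 + 4/64 + 4/64 + 1/64 + 1/64 = 50/64 = 0.78125.
Kraft's inequality requires Σ ≤ 1; here Σ = 0.78125 ≤ 1, so such a prefix code exists.

0.78125; yes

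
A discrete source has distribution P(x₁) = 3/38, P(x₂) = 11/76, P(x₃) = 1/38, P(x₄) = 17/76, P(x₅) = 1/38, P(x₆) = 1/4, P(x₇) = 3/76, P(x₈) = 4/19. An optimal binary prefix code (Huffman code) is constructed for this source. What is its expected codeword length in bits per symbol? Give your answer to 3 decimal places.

2.632 bits/symbol

Repeatedly combine the two least-probable nodes; the expected code length is the sum of the merged weights.
merge 1/38 + 1/38 → 1/19
merge 3/76 + 1/19 → 7/76
merge 3/38 + 7/76 → 13/76
merge 11/76 + 13/76 → 6/19
merge 4/19 + 17/76 → 33/76
merge 1/4 + 6/19 → 43/76
merge 33/76 + 43/76 → 1
L = 1/19 + 7/76 + 13/76 + 6/19 + 33/76 + 43/76 + 1 = 50/19 ≈ 2.632 bits/symbol.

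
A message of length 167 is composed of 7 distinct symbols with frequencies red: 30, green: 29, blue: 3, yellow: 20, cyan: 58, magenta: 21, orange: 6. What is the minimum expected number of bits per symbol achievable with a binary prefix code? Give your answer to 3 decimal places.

Probabilities are the counts divided by 167.
Repeatedly combine the two least-probable nodes; the expected code length is the sum of the merged weights.
merge 3/167 + 6/167 → 9/167
merge 9/167 + 20/167 → 29/167
merge 21/167 + 29/167 → 50/167
merge 29/167 + 30/167 → 59/167
merge 50/167 + 58/167 → 108/167
merge 59/167 + 108/167 → 1
L = 9/167 + 29/167 + 50/167 + 59/167 + 108/167 + 1 = 422/167 ≈ 2.527 bits/symbol.

2.527 bits/symbol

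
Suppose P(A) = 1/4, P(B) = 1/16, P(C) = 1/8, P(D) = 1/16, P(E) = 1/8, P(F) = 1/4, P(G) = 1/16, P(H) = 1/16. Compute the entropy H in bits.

2.75 bits

Each probability is a power of 1/2, so log₂(1/p) is an integer.
H = Σ p·log₂(1/p) = 1/4·2 + 1/16·4 + 1/8·3 + 1/16·4 + 1/8·3 + 1/4·2 + 1/16·4 + 1/16·4 = 2.75 bits.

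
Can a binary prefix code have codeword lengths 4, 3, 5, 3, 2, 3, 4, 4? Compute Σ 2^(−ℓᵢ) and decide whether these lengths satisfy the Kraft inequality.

0.84375; yes

With common denominator 2^5 = 32: Σ 2^(−ℓᵢ) = 2/32 + 4/32 + 1/32 + 4/32 + 8/32 + 4/32 + 2/32 + 2/32 = 27/32 = 0.84375.
Kraft's inequality requires Σ ≤ 1; here Σ = 0.84375 ≤ 1, so such a prefix code exists.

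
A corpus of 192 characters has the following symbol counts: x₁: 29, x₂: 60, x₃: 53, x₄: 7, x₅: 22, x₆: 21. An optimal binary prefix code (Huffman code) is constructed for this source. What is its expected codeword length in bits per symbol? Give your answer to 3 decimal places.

2.406 bits/symbol

Probabilities are the counts divided by 192.
Repeatedly combine the two least-probable nodes; the expected code length is the sum of the merged weights.
merge 7/192 + 7/64 → 7/48
merge 11/96 + 7/48 → 25/96
merge 29/192 + 25/96 → 79/192
merge 53/192 + 5/16 → 113/192
merge 79/192 + 113/192 → 1
L = 7/48 + 25/96 + 79/192 + 113/192 + 1 = 77/32 ≈ 2.406 bits/symbol.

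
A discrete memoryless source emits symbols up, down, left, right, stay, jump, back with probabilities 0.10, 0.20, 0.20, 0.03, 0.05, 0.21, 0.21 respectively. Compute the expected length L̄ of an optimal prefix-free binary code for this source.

Repeatedly combine the two least-probable nodes; the expected code length is the sum of the merged weights.
merge 3/100 + 1/20 → 2/25
merge 2/25 + 1/10 → 9/50
merge 9/50 + 1/5 → 19/50
merge 1/5 + 21/100 → 41/100
merge 21/100 + 19/50 → 59/100
merge 41/100 + 59/100 → 1
L = 2/25 + 9/50 + 19/50 + 41/100 + 59/100 + 1 = 66/25 = 2.64 bits/symbol.

2.64 bits/symbol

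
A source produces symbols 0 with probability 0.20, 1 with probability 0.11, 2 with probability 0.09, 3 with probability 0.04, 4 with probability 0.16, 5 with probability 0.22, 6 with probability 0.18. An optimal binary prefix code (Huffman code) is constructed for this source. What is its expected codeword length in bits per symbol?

2.71 bits/symbol

Repeatedly combine the two least-probable nodes; the expected code length is the sum of the merged weights.
merge 1/25 + 9/100 → 13/100
merge 11/100 + 13/100 → 6/25
merge 4/25 + 9/50 → 17/50
merge 1/5 + 11/50 → 21/50
merge 6/25 + 17/50 → 29/50
merge 21/50 + 29/50 → 1
L = 13/100 + 6/25 + 17/50 + 21/50 + 29/50 + 1 = 271/100 = 2.71 bits/symbol.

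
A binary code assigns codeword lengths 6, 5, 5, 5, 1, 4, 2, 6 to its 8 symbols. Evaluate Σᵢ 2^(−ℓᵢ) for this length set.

With common denominator 2^6 = 64: Σ 2^(−ℓᵢ) = 1/64 + 2/64 + 2/64 + 2/64 + 32/64 + 4/64 + 16/64 + 1/64 = 60/64 = 0.9375.

0.9375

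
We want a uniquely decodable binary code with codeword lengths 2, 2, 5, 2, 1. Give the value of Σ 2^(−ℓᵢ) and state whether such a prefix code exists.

With common denominator 2^5 = 32: Σ 2^(−ℓᵢ) = 8/32 + 8/32 + 1/32 + 8/32 + 16/32 = 41/32 = 1.28125.
Kraft's inequality requires Σ ≤ 1; here Σ = 1.28125 > 1, so no such prefix code exists.

1.28125; no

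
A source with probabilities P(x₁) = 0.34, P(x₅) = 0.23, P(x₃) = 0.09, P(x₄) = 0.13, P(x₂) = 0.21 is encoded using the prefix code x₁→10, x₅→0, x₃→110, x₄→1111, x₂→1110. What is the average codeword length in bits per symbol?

L̄ = Σ pᵢ·ℓᵢ = 0.34·2 + 0.23·1 + 0.09·3 + 0.13·4 + 0.21·4 = 2.54 bits/symbol.

2.54 bits/symbol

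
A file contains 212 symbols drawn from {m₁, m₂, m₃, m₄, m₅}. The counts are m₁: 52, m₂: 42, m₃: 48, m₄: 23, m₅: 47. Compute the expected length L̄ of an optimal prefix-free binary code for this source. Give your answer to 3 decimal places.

2.307 bits/symbol

Probabilities are the counts divided by 212.
Repeatedly combine the two least-probable nodes; the expected code length is the sum of the merged weights.
merge 23/212 + 21/106 → 65/212
merge 47/212 + 12/53 → 95/212
merge 13/53 + 65/212 → 117/212
merge 95/212 + 117/212 → 1
L = 65/212 + 95/212 + 117/212 + 1 = 489/212 ≈ 2.307 bits/symbol.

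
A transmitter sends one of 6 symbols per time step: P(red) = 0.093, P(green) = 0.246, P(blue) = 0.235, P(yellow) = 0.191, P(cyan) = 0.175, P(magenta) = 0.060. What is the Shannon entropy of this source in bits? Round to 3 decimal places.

H = −Σ pᵢ log₂ pᵢ.
−0.093·log₂(0.093) = 0.3187
−0.246·log₂(0.246) = 0.4977
−0.235·log₂(0.235) = 0.4910
−0.191·log₂(0.191) = 0.4562
−0.175·log₂(0.175) = 0.4401
−0.060·log₂(0.060) = 0.2435
Sum ≈ 2.4471 → 2.447 bits.

2.447 bits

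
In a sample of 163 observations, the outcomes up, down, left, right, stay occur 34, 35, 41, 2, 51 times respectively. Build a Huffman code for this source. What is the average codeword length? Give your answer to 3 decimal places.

Probabilities are the counts divided by 163.
Repeatedly combine the two least-probable nodes; the expected code length is the sum of the merged weights.
merge 2/163 + 34/163 → 36/163
merge 35/163 + 36/163 → 71/163
merge 41/163 + 51/163 → 92/163
merge 71/163 + 92/163 → 1
L = 36/163 + 71/163 + 92/163 + 1 = 362/163 ≈ 2.221 bits/symbol.

2.221 bits/symbol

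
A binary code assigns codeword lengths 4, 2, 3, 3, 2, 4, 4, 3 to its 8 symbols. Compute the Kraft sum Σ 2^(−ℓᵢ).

With common denominator 2^4 = 16: Σ 2^(−ℓᵢ) = 1/16 + 4/16 + 2/16 + 2/16 + 4/16 + 1/16 + 1/16 + 2/16 = 17/16 = 1.0625.

1.0625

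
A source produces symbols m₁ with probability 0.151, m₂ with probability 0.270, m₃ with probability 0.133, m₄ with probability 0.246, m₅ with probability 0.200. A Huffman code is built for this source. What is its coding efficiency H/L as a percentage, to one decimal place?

99.4%

Entropy H = −Σ p log₂ p ≈ 2.2711 bits.
Huffman merges: 133/1000+151/1000→71/250; 1/5+123/500→223/500; 27/100+71/250→277/500; 223/500+277/500→1. L = 571/250 ≈ 2.2840.
Efficiency = H/L = 2.2711/2.2840 = 99.4%.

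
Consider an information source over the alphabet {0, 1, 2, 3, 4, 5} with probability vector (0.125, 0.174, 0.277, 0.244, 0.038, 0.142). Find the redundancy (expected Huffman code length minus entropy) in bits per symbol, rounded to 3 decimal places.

Entropy H = −Σ p log₂ p ≈ 2.4027 bits.
Huffman merges: 19/500+1/8→163/1000; 71/500+163/1000→61/200; 87/500+61/250→209/500; 277/1000+61/200→291/500; 209/500+291/500→1. L = 617/250 ≈ 2.4680.
L − H = 2.4680 − 2.4027 = 0.065 bits.

0.065 bits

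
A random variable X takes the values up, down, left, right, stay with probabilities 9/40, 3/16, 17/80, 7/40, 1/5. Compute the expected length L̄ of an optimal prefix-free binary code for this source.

2.3625 bits/symbol

Repeatedly combine the two least-probable nodes; the expected code length is the sum of the merged weights.
merge 7/40 + 3/16 → 29/80
merge 1/5 + 17/80 → 33/80
merge 9/40 + 29/80 → 47/80
merge 33/80 + 47/80 → 1
L = 29/80 + 33/80 + 47/80 + 1 = 189/80 = 2.3625 bits/symbol.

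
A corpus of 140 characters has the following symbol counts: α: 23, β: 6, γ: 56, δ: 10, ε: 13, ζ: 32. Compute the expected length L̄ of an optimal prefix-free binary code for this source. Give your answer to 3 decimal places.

Probabilities are the counts divided by 140.
Repeatedly combine the two least-probable nodes; the expected code length is the sum of the merged weights.
merge 3/70 + 1/14 → 4/35
merge 13/140 + 4/35 → 29/140
merge 23/140 + 29/140 → 13/35
merge 8/35 + 13/35 → 3/5
merge 2/5 + 3/5 → 1
L = 4/35 + 29/140 + 13/35 + 3/5 + 1 = 321/140 ≈ 2.293 bits/symbol.

2.293 bits/symbol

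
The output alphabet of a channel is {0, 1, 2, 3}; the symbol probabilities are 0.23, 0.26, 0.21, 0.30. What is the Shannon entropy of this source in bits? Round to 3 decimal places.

1.987 bits

H = −Σ pᵢ log₂ pᵢ.
−0.23·log₂(0.23) = 0.4877
−0.26·log₂(0.26) = 0.5053
−0.21·log₂(0.21) = 0.4728
−0.30·log₂(0.30) = 0.5211
Sum ≈ 1.9869 → 1.987 bits.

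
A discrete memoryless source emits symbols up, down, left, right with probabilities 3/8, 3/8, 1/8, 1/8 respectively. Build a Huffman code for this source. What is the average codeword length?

Repeatedly combine the two least-probable nodes; the expected code length is the sum of the merged weights.
merge 1/8 + 1/8 → 1/4
merge 1/4 + 3/8 → 5/8
merge 3/8 + 5/8 → 1
L = 1/4 + 5/8 + 1 = 15/8 = 1.875 bits/symbol.

1.875 bits/symbol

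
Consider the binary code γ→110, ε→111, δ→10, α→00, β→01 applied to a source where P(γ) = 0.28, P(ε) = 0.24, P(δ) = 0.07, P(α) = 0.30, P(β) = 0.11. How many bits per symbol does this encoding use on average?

2.52 bits/symbol

L̄ = Σ pᵢ·ℓᵢ = 0.28·3 + 0.24·3 + 0.07·2 + 0.30·2 + 0.11·2 = 2.52 bits/symbol.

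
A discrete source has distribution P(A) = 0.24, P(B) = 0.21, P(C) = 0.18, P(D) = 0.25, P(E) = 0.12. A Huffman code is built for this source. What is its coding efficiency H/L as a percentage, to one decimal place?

99.1%

Entropy H = −Σ p log₂ p ≈ 2.2793 bits.
Huffman merges: 3/25+9/50→3/10; 21/100+6/25→9/20; 1/4+3/10→11/20; 9/20+11/20→1. L = 23/10 ≈ 2.3000.
Efficiency = H/L = 2.2793/2.3000 = 99.1%.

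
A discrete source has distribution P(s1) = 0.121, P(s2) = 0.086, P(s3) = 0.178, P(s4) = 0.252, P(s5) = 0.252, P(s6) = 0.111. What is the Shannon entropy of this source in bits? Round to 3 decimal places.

H = −Σ pᵢ log₂ pᵢ.
−0.121·log₂(0.121) = 0.3687
−0.086·log₂(0.086) = 0.3044
−0.178·log₂(0.178) = 0.4432
−0.252·log₂(0.252) = 0.5011
−0.252·log₂(0.252) = 0.5011
−0.111·log₂(0.111) = 0.3520
Sum ≈ 2.4705 → 2.471 bits.

2.471 bits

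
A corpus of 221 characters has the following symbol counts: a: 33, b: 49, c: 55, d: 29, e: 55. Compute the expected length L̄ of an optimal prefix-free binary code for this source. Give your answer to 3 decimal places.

2.281 bits/symbol

Probabilities are the counts divided by 221.
Repeatedly combine the two least-probable nodes; the expected code length is the sum of the merged weights.
merge 29/221 + 33/221 → 62/221
merge 49/221 + 55/221 → 8/17
merge 55/221 + 62/221 → 9/17
merge 8/17 + 9/17 → 1
L = 62/221 + 8/17 + 9/17 + 1 = 504/221 ≈ 2.281 bits/symbol.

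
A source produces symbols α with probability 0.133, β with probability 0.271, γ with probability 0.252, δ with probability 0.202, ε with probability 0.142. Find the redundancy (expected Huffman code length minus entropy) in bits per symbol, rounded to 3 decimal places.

Entropy H = −Σ p log₂ p ≈ 2.2647 bits.
Huffman merges: 133/1000+71/500→11/40; 101/500+63/250→227/500; 271/1000+11/40→273/500; 227/500+273/500→1. L = 91/40 ≈ 2.2750.
L − H = 2.2750 − 2.2647 = 0.010 bits.

0.010 bits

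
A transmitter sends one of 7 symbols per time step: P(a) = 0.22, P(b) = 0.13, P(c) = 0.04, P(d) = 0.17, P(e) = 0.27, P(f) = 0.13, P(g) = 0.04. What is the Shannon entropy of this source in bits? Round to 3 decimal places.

H = −Σ pᵢ log₂ pᵢ.
−0.22·log₂(0.22) = 0.4806
−0.13·log₂(0.13) = 0.3826
−0.04·log₂(0.04) = 0.1858
−0.17·log₂(0.17) = 0.4346
−0.27·log₂(0.27) = 0.5100
−0.13·log₂(0.13) = 0.3826
−0.04·log₂(0.04) = 0.1858
Sum ≈ 2.5620 → 2.562 bits.

2.562 bits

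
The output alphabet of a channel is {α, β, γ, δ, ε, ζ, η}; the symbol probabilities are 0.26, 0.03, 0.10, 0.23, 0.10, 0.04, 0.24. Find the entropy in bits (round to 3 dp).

2.489 bits

H = −Σ pᵢ log₂ pᵢ.
−0.26·log₂(0.26) = 0.5053
−0.03·log₂(0.03) = 0.1518
−0.10·log₂(0.10) = 0.3322
−0.23·log₂(0.23) = 0.4877
−0.10·log₂(0.10) = 0.3322
−0.04·log₂(0.04) = 0.1858
−0.24·log₂(0.24) = 0.4941
Sum ≈ 2.4890 → 2.489 bits.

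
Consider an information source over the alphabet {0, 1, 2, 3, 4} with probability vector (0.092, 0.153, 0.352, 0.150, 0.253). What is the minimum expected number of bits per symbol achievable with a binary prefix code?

Repeatedly combine the two least-probable nodes; the expected code length is the sum of the merged weights.
merge 23/250 + 3/20 → 121/500
merge 153/1000 + 121/500 → 79/200
merge 253/1000 + 44/125 → 121/200
merge 79/200 + 121/200 → 1
L = 121/500 + 79/200 + 121/200 + 1 = 1121/500 = 2.242 bits/symbol.

2.242 bits/symbol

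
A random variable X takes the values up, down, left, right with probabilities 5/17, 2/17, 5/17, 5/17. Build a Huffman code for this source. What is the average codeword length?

2 bits/symbol

Repeatedly combine the two least-probable nodes; the expected code length is the sum of the merged weights.
merge 2/17 + 5/17 → 7/17
merge 5/17 + 5/17 → 10/17
merge 7/17 + 10/17 → 1
L = 7/17 + 10/17 + 1 = 2 bits/symbol.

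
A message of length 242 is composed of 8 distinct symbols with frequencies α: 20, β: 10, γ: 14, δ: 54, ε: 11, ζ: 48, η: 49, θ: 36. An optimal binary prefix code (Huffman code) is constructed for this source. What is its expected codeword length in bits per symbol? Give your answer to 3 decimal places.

Probabilities are the counts divided by 242.
Repeatedly combine the two least-probable nodes; the expected code length is the sum of the merged weights.
merge 5/121 + 1/22 → 21/242
merge 7/121 + 10/121 → 17/121
merge 21/242 + 17/121 → 5/22
merge 18/121 + 24/121 → 42/121
merge 49/242 + 27/121 → 103/242
merge 5/22 + 42/121 → 139/242
merge 103/242 + 139/242 → 1
L = 21/242 + 17/121 + 5/22 + 42/121 + 103/242 + 139/242 + 1 = 339/121 ≈ 2.802 bits/symbol.

2.802 bits/symbol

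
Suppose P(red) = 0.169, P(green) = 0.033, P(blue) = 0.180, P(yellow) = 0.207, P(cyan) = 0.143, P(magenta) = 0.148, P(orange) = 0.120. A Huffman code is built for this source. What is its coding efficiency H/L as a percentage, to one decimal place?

Entropy H = −Σ p log₂ p ≈ 2.6878 bits.
Huffman merges: 33/1000+3/25→153/1000; 143/1000+37/250→291/1000; 153/1000+169/1000→161/500; 9/50+207/1000→387/1000; 291/1000+161/500→613/1000; 387/1000+613/1000→1. L = 1383/500 ≈ 2.7660.
Efficiency = H/L = 2.6878/2.7660 = 97.2%.

97.2%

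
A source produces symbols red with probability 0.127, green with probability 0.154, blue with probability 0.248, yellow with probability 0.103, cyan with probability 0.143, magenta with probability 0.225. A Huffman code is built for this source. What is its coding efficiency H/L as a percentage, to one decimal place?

99.6%

Entropy H = −Σ p log₂ p ≈ 2.5158 bits.
Huffman merges: 103/1000+127/1000→23/100; 143/1000+77/500→297/1000; 9/40+23/100→91/200; 31/125+297/1000→109/200; 91/200+109/200→1. L = 2527/1000 ≈ 2.5270.
Efficiency = H/L = 2.5158/2.5270 = 99.6%.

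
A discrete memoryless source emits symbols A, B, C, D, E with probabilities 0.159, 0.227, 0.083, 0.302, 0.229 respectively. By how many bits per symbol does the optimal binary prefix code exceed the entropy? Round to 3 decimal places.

0.028 bits

Entropy H = −Σ p log₂ p ≈ 2.2141 bits.
Huffman merges: 83/1000+159/1000→121/500; 227/1000+229/1000→57/125; 121/500+151/500→68/125; 57/125+68/125→1. L = 1121/500 ≈ 2.2420.
L − H = 2.2420 − 2.2141 = 0.028 bits.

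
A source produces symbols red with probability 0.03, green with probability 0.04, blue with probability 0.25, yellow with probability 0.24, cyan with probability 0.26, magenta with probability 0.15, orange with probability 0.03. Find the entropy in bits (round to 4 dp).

H = −Σ pᵢ log₂ pᵢ.
−0.03·log₂(0.03) = 0.1518
−0.04·log₂(0.04) = 0.1858
−0.25·log₂(0.25) = 0.5000
−0.24·log₂(0.24) = 0.4941
−0.26·log₂(0.26) = 0.5053
−0.15·log₂(0.15) = 0.4105
−0.03·log₂(0.03) = 0.1518
Sum ≈ 2.3993 → 2.3993 bits.

2.3993 bits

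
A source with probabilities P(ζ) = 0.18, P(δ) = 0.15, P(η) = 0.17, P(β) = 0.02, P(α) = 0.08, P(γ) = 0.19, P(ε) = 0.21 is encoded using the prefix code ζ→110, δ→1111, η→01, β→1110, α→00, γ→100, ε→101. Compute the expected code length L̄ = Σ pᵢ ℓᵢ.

2.92 bits/symbol

L̄ = Σ pᵢ·ℓᵢ = 0.18·3 + 0.15·4 + 0.17·2 + 0.02·4 + 0.08·2 + 0.19·3 + 0.21·3 = 2.92 bits/symbol.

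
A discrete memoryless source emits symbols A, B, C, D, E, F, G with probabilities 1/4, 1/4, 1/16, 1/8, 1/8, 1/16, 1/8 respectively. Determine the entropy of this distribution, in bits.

Each probability is a power of 1/2, so log₂(1/p) is an integer.
H = Σ p·log₂(1/p) = 1/4·2 + 1/4·2 + 1/16·4 + 1/8·3 + 1/8·3 + 1/16·4 + 1/8·3 = 2.625 bits.

2.625 bits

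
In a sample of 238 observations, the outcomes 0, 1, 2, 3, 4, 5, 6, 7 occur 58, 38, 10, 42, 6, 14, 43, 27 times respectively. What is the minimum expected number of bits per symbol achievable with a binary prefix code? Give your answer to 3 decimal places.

2.769 bits/symbol

Probabilities are the counts divided by 238.
Repeatedly combine the two least-probable nodes; the expected code length is the sum of the merged weights.
merge 3/119 + 5/119 → 8/119
merge 1/17 + 8/119 → 15/119
merge 27/238 + 15/119 → 57/238
merge 19/119 + 3/17 → 40/119
merge 43/238 + 57/238 → 50/119
merge 29/119 + 40/119 → 69/119
merge 50/119 + 69/119 → 1
L = 8/119 + 15/119 + 57/238 + 40/119 + 50/119 + 69/119 + 1 = 659/238 ≈ 2.769 bits/symbol.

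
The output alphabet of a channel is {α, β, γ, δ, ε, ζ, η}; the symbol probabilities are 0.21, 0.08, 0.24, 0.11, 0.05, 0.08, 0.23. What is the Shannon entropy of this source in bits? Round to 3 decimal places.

H = −Σ pᵢ log₂ pᵢ.
−0.21·log₂(0.21) = 0.4728
−0.08·log₂(0.08) = 0.2915
−0.24·log₂(0.24) = 0.4941
−0.11·log₂(0.11) = 0.3503
−0.05·log₂(0.05) = 0.2161
−0.08·log₂(0.08) = 0.2915
−0.23·log₂(0.23) = 0.4877
Sum ≈ 2.6040 → 2.604 bits.

2.604 bits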